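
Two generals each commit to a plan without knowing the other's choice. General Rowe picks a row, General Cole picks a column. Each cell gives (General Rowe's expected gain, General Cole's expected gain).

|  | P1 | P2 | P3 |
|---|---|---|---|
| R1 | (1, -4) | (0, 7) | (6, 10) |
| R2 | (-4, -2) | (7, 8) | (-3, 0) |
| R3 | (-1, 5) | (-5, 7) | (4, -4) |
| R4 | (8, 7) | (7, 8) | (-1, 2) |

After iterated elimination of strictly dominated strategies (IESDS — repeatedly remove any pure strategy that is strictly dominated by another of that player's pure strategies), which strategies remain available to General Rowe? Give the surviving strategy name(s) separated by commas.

General Rowe's strategy R3 is strictly dominated by R1 (P1: 1>-1, P2: 0>-5, P3: 6>4) and is removed.
For General Cole, P2 strictly dominates P1 on the remaining rows (R1: 7>-4, R2: 8>-2, R4: 8>7); eliminate P1.
Among the remaining strategies, none is strictly dominated by another pure strategy of the same player, so the elimination stops.
Surviving strategies — General Rowe: {R1, R2, R4}; General Cole: {P2, P3}.

R1, R2, R4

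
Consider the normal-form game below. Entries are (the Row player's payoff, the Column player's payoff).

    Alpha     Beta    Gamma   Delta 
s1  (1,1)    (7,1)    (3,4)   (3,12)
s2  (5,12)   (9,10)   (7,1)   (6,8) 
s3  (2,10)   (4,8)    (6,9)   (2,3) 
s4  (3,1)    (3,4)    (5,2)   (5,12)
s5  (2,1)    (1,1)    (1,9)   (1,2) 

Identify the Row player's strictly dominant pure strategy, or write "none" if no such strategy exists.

s2

s2 vs s1: Alpha: 5>1, Beta: 9>7, Gamma: 7>3, Delta: 6>3.
s2 vs s3: Alpha: 5>2, Beta: 9>4, Gamma: 7>6, Delta: 6>2.
s2 vs s4: Alpha: 5>3, Beta: 9>3, Gamma: 7>5, Delta: 6>5.
s2 vs s5: Alpha: 5>2, Beta: 9>1, Gamma: 7>1, Delta: 6>1.
s2 strictly beats every other strategy against every opponent action, so it is strictly dominant.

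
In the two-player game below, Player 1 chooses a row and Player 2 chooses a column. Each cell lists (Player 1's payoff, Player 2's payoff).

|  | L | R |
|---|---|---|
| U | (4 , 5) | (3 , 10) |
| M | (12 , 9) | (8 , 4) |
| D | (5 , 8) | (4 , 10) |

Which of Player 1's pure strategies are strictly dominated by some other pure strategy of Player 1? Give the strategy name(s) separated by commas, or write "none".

U is strictly dominated by M (L: 12>4, R: 8>3).
M: no other strategy beats it everywhere (U at L (12>4); D at L (12>5)).
M strictly dominates D — L: 12>5, R: 8>4.

U, D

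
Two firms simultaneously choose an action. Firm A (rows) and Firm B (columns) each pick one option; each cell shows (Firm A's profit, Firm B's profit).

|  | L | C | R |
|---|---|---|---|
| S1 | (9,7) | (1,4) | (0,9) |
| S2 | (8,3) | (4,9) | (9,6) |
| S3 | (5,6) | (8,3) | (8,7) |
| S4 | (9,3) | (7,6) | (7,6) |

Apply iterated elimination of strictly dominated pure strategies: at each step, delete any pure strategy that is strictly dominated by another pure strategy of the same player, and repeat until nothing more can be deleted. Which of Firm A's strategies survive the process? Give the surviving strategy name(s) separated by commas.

S2, S3

Firm B's strategy L is strictly dominated by R (S1: 9>7, S2: 6>3, S3: 7>6, S4: 6>3) and is removed.
Row S1 is eliminated: S2 beats it against every remaining column (C: 4>1, R: 9>0).
Firm A's strategy S4 is strictly dominated by S3 (C: 8>7, R: 8>7) and is removed.
Among the remaining strategies, none is strictly dominated by another pure strategy of the same player, so the elimination stops.
Surviving strategies — Firm A: {S2, S3}; Firm B: {C, R}.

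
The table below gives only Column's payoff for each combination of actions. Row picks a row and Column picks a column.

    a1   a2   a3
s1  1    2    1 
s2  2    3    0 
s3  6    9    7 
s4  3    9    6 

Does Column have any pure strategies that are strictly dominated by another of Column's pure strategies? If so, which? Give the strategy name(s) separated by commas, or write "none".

a1 is strictly dominated by a2 (s1: 2>1, s2: 3>2, s3: 9>6, s4: 9>3).
Nothing dominates a2: a1 at s1 (2>1); a3 at s1 (2>1).
a3 is strictly dominated by a2 (s1: 2>1, s2: 3>0, s3: 9>7, s4: 9>6).

a1, a3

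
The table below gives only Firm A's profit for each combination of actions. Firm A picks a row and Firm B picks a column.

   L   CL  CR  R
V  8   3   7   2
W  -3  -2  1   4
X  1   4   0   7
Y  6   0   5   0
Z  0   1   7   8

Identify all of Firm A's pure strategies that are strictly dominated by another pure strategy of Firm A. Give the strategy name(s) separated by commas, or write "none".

W, Y

V is not dominated — it holds its own against W at L (8>-3); X at L (8>1); Y at L (8>6); Z at L (8>0).
Z strictly dominates W — L: 0>-3, CL: 1>-2, CR: 7>1, R: 8>4.
X: no other strategy beats it everywhere (V at CL (4>3); W at L (1>-3); Y at CL (4>0); Z at L (1>0)).
V strictly dominates Y — L: 8>6, CL: 3>0, CR: 7>5, R: 2>0.
Z is not dominated — it holds its own against V at CR (7=7); W at L (0>-3); X at CR (7>0); Y at CL (1>0).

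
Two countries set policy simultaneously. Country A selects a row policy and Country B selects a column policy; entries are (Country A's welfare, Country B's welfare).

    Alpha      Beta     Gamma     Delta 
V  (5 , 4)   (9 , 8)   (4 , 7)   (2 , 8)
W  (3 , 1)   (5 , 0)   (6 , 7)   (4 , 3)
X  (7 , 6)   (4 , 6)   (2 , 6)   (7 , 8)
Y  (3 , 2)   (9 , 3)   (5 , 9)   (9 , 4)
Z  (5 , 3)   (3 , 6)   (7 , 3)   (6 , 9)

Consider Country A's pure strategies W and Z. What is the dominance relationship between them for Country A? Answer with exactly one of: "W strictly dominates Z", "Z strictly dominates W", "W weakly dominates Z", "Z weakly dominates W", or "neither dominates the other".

neither dominates the other

Compare W to Z across each choice by Country B: Alpha: 3<5, Beta: 5>3, Gamma: 6<7, Delta: 4<6.
W does better at Beta but worse at Alpha, Gamma, Delta; neither strategy dominates the other.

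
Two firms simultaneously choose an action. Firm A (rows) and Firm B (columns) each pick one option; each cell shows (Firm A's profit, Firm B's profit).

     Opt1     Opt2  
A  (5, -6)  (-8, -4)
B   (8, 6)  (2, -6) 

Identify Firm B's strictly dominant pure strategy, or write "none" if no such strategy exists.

Opt1 fails to dominate Opt2 at A (-6<-4).
Opt2 fails to dominate Opt1 at B (-6<6).
No single strategy dominates all the others.

none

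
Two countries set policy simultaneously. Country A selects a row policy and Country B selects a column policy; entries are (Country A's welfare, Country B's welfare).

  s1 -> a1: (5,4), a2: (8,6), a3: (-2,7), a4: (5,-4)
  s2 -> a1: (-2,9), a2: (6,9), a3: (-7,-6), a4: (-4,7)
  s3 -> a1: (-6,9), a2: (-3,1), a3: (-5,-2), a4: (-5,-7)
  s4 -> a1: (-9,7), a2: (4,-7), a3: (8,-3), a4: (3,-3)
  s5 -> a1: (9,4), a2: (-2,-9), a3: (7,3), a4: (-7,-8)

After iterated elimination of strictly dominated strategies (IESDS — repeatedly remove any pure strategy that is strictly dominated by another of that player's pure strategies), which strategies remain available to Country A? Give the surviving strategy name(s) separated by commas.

s5

Row s2 is eliminated: s1 beats it against every remaining column (a1: 5>-2, a2: 8>6, a3: -2>-7, a4: 5>-4).
Row s3 is eliminated: s1 beats it against every remaining column (a1: 5>-6, a2: 8>-3, a3: -2>-5, a4: 5>-5).
Country B's strategy a2 is strictly dominated by a3 (s1: 7>6, s4: -3>-7, s5: 3>-9) and is removed.
Column a4 is eliminated: a1 beats it against every remaining row (s1: 4>-4, s4: 7>-3, s5: 4>-8).
Row s1 is eliminated: s5 beats it against every remaining column (a1: 9>5, a3: 7>-2).
For Country B, a1 strictly dominates a3 on the remaining rows (s4: 7>-3, s5: 4>3); eliminate a3.
For Country A, s5 strictly dominates s4 on the remaining columns (a1: 9>-9); eliminate s4.
Among the remaining strategies, none is strictly dominated by another pure strategy of the same player, so the elimination stops.
Surviving strategies — Country A: {s5}; Country B: {a1}.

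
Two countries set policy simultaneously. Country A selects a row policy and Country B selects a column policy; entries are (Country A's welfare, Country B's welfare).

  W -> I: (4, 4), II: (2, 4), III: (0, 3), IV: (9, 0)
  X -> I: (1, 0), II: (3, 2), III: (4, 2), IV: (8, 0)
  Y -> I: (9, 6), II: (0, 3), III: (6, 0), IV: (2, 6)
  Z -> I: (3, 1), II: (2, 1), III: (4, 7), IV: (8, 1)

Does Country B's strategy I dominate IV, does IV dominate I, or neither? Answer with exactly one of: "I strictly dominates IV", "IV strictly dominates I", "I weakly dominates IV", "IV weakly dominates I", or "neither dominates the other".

I weakly dominates IV

I's payoffs vs IV's, by Country A's action — W: 4>0, X: 0=0, Y: 6=6, Z: 1=1.
I is at least as good everywhere and strictly better somewhere (tied only at X, Y, Z), so I weakly but not strictly dominates IV.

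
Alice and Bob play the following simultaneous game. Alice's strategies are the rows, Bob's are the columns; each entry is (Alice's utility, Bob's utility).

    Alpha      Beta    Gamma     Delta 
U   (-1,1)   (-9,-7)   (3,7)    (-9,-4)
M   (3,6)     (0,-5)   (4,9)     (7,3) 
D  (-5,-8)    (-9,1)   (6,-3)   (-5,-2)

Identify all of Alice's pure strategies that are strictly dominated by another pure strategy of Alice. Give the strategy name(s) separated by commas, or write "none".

U

M strictly dominates U — Alpha: 3>-1, Beta: 0>-9, Gamma: 4>3, Delta: 7>-9.
M: no other strategy beats it everywhere (U at Alpha (3>-1); D at Alpha (3>-5)).
D is not dominated — it holds its own against U at Beta (-9=-9); M at Gamma (6>4).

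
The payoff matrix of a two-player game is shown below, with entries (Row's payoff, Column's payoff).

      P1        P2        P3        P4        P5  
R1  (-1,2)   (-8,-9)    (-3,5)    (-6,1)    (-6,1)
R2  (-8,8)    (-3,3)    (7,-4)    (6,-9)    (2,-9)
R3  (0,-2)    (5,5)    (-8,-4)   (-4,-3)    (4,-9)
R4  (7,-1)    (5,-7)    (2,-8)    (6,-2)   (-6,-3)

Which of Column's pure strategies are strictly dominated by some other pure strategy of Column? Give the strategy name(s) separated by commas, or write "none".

P4, P5

P1 is not dominated — it holds its own against P2 at R1 (2>-9); P3 at R2 (8>-4); P4 at R1 (2>1); P5 at R1 (2>1).
P2 is not dominated — it holds its own against P1 at R3 (5>-2); P3 at R2 (3>-4); P4 at R2 (3>-9); P5 at R2 (3>-9).
P3: no other strategy beats it everywhere (P1 at R1 (5>2); P2 at R1 (5>-9); P4 at R1 (5>1); P5 at R1 (5>1)).
P4 is strictly dominated by P1 (R1: 2>1, R2: 8>-9, R3: -2>-3, R4: -1>-2).
P5 is strictly dominated by P1 (R1: 2>1, R2: 8>-9, R3: -2>-9, R4: -1>-3).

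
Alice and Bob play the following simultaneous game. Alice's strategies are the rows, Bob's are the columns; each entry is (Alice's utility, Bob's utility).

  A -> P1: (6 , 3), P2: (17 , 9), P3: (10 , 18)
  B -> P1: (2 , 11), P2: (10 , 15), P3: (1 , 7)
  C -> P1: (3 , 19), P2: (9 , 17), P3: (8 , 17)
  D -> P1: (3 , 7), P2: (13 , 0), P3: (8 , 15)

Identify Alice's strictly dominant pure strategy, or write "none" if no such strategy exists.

A

A vs B: P1: 6>2, P2: 17>10, P3: 10>1.
A vs C: P1: 6>3, P2: 17>9, P3: 10>8.
A vs D: P1: 6>3, P2: 17>13, P3: 10>8.
A strictly beats every other strategy against every opponent action, so it is strictly dominant.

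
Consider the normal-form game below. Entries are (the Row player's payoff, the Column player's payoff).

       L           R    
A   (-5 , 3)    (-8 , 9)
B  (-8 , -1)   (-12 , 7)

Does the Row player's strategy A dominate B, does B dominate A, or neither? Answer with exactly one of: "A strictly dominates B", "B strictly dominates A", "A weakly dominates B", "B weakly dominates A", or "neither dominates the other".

A's payoffs vs B's, by the Column player's action — L: -5>-8, R: -8>-12.
Every comparison favours A, so A strictly dominates B.

A strictly dominates B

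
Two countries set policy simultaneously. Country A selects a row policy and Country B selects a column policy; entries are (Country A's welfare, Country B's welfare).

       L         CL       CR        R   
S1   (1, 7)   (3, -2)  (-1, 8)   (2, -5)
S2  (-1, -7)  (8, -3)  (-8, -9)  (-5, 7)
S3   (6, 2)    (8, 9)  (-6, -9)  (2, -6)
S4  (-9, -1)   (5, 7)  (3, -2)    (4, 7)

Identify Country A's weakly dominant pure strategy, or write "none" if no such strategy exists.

none

S1 fails to dominate S2 at CL (3<8).
S2 fails to dominate S1 at L (-1<1).
S3 fails to dominate S1 at CR (-6<-1).
S4 fails to dominate S1 at L (-9<1).
No single strategy dominates all the others.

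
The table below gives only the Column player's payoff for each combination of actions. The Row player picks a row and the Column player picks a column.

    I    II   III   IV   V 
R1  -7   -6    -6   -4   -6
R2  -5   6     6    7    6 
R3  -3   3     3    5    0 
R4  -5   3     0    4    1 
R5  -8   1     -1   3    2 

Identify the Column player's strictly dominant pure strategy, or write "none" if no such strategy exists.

IV vs I: R1: -4>-7, R2: 7>-5, R3: 5>-3, R4: 4>-5, R5: 3>-8.
IV vs II: R1: -4>-6, R2: 7>6, R3: 5>3, R4: 4>3, R5: 3>1.
IV vs III: R1: -4>-6, R2: 7>6, R3: 5>3, R4: 4>0, R5: 3>-1.
IV vs V: R1: -4>-6, R2: 7>6, R3: 5>0, R4: 4>1, R5: 3>2.
IV strictly beats every other strategy against every opponent action, so it is strictly dominant.

IV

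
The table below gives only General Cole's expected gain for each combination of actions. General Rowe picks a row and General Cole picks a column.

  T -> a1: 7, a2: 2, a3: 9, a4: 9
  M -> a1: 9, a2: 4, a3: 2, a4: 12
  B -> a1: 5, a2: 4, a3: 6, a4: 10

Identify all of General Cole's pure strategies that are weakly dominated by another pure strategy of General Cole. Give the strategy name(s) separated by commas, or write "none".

a1: dominated, since a4 does at least as well everywhere (T: 9>7, M: 12>9, B: 10>5).
a2 is weakly dominated by a1 (T: 7>2, M: 9>4, B: 5>4).
a3 is weakly dominated by a4 (T: 9=9, M: 12>2, B: 10>6).
a4: no other strategy beats it everywhere (a1 at T (9>7); a2 at T (9>2); a3 at M (12>2)).

a1, a2, a3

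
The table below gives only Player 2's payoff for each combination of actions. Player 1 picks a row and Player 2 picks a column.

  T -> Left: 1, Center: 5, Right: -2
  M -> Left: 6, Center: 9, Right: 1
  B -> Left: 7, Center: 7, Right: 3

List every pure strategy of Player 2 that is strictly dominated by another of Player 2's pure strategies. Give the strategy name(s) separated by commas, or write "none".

Right

Left is not dominated — it holds its own against Center at B (7=7); Right at T (1>-2).
Center is not dominated — it holds its own against Left at T (5>1); Right at T (5>-2).
Right is strictly dominated by Left (T: 1>-2, M: 6>1, B: 7>3).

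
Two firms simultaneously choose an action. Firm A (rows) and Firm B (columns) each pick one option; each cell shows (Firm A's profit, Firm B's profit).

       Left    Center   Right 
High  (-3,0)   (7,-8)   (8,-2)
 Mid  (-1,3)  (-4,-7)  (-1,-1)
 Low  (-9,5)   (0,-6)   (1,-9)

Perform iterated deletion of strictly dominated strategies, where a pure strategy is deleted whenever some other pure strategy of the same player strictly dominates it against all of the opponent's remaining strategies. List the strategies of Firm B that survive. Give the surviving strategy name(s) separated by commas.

Left

For Firm A, High strictly dominates Low on the remaining columns (Left: -3>-9, Center: 7>0, Right: 8>1); eliminate Low.
For Firm B, Left strictly dominates Center on the remaining rows (High: 0>-8, Mid: 3>-7); eliminate Center.
Firm B's strategy Right is strictly dominated by Left (High: 0>-2, Mid: 3>-1) and is removed.
Firm A's strategy High is strictly dominated by Mid (Left: -1>-3) and is removed.
Among the remaining strategies, none is strictly dominated by another pure strategy of the same player, so the elimination stops.
Surviving strategies — Firm A: {Mid}; Firm B: {Left}.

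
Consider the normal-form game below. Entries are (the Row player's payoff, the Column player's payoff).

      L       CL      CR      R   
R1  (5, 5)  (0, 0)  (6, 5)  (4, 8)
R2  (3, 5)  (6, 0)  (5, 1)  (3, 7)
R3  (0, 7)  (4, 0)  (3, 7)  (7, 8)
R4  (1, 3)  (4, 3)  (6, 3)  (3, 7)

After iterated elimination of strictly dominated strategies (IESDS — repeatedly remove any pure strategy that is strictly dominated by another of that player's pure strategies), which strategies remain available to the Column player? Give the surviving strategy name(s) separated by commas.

Column L is eliminated: R beats it against every remaining row (R1: 8>5, R2: 7>5, R3: 8>7, R4: 7>3).
The Column player's strategy CL is strictly dominated by R (R1: 8>0, R2: 7>0, R3: 8>0, R4: 7>3) and is removed.
Row R2 is eliminated: R1 beats it against every remaining column (CR: 6>5, R: 4>3).
The Column player's strategy CR is strictly dominated by R (R1: 8>5, R3: 8>7, R4: 7>3) and is removed.
For the Row player, R3 strictly dominates R1 on the remaining columns (R: 7>4); eliminate R1.
Row R4 is eliminated: R3 beats it against every remaining column (R: 7>3).
Among the remaining strategies, none is strictly dominated by another pure strategy of the same player, so the elimination stops.
Surviving strategies — the Row player: {R3}; the Column player: {R}.

R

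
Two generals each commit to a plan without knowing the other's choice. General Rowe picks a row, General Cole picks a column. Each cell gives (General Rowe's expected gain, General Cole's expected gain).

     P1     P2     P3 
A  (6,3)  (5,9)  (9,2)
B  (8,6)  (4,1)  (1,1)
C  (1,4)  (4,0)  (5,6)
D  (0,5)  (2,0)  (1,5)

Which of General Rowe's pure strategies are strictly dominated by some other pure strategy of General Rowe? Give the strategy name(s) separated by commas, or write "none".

Nothing dominates A: B at P2 (5>4); C at P1 (6>1); D at P1 (6>0).
B: no other strategy beats it everywhere (A at P1 (8>6); C at P1 (8>1); D at P1 (8>0)).
C: dominated, since A does at least as well everywhere (P1: 6>1, P2: 5>4, P3: 9>5).
D is strictly dominated by A (P1: 6>0, P2: 5>2, P3: 9>1).

C, D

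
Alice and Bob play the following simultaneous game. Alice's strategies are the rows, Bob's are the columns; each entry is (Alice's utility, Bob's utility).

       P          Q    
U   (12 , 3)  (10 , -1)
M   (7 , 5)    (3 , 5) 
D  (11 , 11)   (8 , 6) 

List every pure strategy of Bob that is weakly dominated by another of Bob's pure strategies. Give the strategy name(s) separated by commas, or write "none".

Q

P: no other strategy beats it everywhere (Q at U (3>-1)).
Q is weakly dominated by P (U: 3>-1, M: 5=5, D: 11>6).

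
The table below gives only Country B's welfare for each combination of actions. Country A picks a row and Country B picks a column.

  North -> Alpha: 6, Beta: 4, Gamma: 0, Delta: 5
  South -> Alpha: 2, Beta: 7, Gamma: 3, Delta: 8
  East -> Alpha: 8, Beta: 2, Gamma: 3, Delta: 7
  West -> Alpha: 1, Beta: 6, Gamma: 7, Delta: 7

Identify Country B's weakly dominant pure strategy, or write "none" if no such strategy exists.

Alpha fails to dominate Beta at South (2<7).
Beta fails to dominate Alpha at North (4<6).
Gamma fails to dominate Alpha at North (0<6).
Delta fails to dominate Alpha at North (5<6).
No single strategy dominates all the others.

none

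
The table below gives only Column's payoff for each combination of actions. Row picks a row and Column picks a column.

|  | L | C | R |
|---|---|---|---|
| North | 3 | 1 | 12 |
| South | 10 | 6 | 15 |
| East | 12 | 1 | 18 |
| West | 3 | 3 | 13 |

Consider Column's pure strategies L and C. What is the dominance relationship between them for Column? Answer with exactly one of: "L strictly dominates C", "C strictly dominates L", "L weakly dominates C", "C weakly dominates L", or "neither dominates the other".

L's payoffs vs C's, by Row's action — North: 3>1, South: 10>6, East: 12>1, West: 3=3.
L is at least as good everywhere and strictly better somewhere (tied only at West), so L weakly but not strictly dominates C.

L weakly dominates C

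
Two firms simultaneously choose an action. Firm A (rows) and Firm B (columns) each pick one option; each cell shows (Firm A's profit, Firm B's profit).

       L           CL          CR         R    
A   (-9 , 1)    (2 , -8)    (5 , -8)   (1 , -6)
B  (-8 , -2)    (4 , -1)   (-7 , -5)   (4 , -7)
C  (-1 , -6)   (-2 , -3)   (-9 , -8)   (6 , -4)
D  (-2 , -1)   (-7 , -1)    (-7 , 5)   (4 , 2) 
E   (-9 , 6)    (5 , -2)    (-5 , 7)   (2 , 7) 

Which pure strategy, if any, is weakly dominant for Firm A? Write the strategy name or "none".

A fails to dominate B at L (-9<-8).
B fails to dominate A at CR (-7<5).
C fails to dominate A at CL (-2<2).
D fails to dominate A at CL (-7<2).
E fails to dominate A at CR (-5<5).
No single strategy dominates all the others.

none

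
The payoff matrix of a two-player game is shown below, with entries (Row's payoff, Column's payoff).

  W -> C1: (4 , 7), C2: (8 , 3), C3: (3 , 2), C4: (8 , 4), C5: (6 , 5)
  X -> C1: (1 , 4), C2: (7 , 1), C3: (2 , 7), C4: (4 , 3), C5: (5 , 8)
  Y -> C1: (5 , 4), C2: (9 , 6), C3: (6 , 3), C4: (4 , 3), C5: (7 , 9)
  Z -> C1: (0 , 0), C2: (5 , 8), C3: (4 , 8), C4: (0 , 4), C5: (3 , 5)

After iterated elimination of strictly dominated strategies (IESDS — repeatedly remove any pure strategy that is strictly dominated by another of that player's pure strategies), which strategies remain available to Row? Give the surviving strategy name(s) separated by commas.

Y

For Row, W strictly dominates X on the remaining columns (C1: 4>1, C2: 8>7, C3: 3>2, C4: 8>4, C5: 6>5); eliminate X.
Row Z is eliminated: Y beats it against every remaining column (C1: 5>0, C2: 9>5, C3: 6>4, C4: 4>0, C5: 7>3).
Column's strategy C2 is strictly dominated by C5 (W: 5>3, Y: 9>6) and is removed.
Column C3 is eliminated: C1 beats it against every remaining row (W: 7>2, Y: 4>3).
Column's strategy C4 is strictly dominated by C1 (W: 7>4, Y: 4>3) and is removed.
For Row, Y strictly dominates W on the remaining columns (C1: 5>4, C5: 7>6); eliminate W.
Column C1 is eliminated: C5 beats it against every remaining row (Y: 9>4).
Among the remaining strategies, none is strictly dominated by another pure strategy of the same player, so the elimination stops.
Surviving strategies — Row: {Y}; Column: {C5}.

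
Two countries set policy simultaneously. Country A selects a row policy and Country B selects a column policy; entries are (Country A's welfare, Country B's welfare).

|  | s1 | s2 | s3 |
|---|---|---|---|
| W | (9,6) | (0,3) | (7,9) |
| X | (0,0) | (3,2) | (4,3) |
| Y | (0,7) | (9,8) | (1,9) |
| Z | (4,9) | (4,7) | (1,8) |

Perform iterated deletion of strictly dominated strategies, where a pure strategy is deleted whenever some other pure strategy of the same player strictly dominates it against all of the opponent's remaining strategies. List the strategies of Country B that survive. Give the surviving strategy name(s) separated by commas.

For Country B, s3 strictly dominates s2 on the remaining rows (W: 9>3, X: 3>2, Y: 9>8, Z: 8>7); eliminate s2.
Row X is eliminated: W beats it against every remaining column (s1: 9>0, s3: 7>4).
Country A's strategy Y is strictly dominated by W (s1: 9>0, s3: 7>1) and is removed.
Country A's strategy Z is strictly dominated by W (s1: 9>4, s3: 7>1) and is removed.
For Country B, s3 strictly dominates s1 on the remaining rows (W: 9>6); eliminate s1.
Among the remaining strategies, none is strictly dominated by another pure strategy of the same player, so the elimination stops.
Surviving strategies — Country A: {W}; Country B: {s3}.

s3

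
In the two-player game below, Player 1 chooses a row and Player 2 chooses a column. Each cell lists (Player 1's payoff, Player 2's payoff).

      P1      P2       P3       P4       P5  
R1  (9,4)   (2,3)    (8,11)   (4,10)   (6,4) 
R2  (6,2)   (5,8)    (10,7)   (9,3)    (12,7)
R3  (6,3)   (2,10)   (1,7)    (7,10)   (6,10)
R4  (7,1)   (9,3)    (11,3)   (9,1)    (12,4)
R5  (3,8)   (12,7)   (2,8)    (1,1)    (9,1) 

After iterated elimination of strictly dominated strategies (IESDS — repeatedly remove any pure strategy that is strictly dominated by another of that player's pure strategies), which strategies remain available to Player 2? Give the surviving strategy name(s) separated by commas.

Player 1's strategy R3 is strictly dominated by R4 (P1: 7>6, P2: 9>2, P3: 11>1, P4: 9>7, P5: 12>6) and is removed.
Player 2's strategy P4 is strictly dominated by P3 (R1: 11>10, R2: 7>3, R4: 3>1, R5: 8>1) and is removed.
Among the remaining strategies, none is strictly dominated by another pure strategy of the same player, so the elimination stops.
Surviving strategies — Player 1: {R1, R2, R4, R5}; Player 2: {P1, P2, P3, P5}.

P1, P2, P3, P5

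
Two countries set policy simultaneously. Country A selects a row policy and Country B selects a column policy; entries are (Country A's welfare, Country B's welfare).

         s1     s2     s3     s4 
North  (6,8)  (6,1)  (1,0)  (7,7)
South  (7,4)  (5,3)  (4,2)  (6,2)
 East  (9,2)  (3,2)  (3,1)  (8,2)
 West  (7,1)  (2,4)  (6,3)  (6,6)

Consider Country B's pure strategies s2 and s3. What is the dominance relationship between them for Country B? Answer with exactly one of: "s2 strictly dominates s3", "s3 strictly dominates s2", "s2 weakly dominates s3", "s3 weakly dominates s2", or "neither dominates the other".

Compare s2 to s3 across each opponent action: North: 1>0, South: 3>2, East: 2>1, West: 4>3.
Every comparison favours s2, so s2 strictly dominates s3.

s2 strictly dominates s3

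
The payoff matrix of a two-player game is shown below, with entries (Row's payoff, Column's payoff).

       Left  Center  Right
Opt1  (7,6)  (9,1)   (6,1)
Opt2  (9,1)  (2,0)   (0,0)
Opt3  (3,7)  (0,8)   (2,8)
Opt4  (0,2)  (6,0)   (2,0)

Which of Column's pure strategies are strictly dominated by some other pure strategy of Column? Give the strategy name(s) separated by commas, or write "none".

none

Nothing dominates Left: Center at Opt1 (6>1); Right at Opt1 (6>1).
Center: no other strategy beats it everywhere (Left at Opt3 (8>7); Right at Opt1 (1=1)).
Right is not dominated — it holds its own against Left at Opt3 (8>7); Center at Opt1 (1=1).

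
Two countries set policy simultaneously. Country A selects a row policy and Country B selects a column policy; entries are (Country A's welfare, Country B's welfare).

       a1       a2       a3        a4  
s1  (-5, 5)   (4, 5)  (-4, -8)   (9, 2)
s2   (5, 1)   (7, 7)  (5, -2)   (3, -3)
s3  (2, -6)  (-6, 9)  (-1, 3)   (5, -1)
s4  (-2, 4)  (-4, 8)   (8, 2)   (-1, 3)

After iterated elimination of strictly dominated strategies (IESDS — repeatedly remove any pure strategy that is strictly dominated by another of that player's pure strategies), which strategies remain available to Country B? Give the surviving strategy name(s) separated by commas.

a2

For Country B, a2 strictly dominates a3 on the remaining rows (s1: 5>-8, s2: 7>-2, s3: 9>3, s4: 8>2); eliminate a3.
Row s4 is eliminated: s2 beats it against every remaining column (a1: 5>-2, a2: 7>-4, a4: 3>-1).
Column a4 is eliminated: a2 beats it against every remaining row (s1: 5>2, s2: 7>-3, s3: 9>-1).
Country A's strategy s1 is strictly dominated by s2 (a1: 5>-5, a2: 7>4) and is removed.
For Country A, s2 strictly dominates s3 on the remaining columns (a1: 5>2, a2: 7>-6); eliminate s3.
For Country B, a2 strictly dominates a1 on the remaining rows (s2: 7>1); eliminate a1.
Among the remaining strategies, none is strictly dominated by another pure strategy of the same player, so the elimination stops.
Surviving strategies — Country A: {s2}; Country B: {a2}.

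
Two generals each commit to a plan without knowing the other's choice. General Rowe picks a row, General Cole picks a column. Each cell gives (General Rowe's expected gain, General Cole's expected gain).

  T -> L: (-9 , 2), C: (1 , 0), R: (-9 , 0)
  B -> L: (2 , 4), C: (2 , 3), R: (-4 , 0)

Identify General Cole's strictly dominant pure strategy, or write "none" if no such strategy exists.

L

L vs C: T: 2>0, B: 4>3.
L vs R: T: 2>0, B: 4>0.
L strictly beats every other strategy against every opponent action, so it is strictly dominant.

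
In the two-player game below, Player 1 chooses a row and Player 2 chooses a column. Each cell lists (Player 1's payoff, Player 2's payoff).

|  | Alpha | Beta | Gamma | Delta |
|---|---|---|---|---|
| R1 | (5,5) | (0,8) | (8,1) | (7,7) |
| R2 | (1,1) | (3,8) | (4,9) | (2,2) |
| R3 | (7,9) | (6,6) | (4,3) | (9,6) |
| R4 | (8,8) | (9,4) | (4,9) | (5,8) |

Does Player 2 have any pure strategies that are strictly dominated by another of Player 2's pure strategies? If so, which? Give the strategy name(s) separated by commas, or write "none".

Alpha is not dominated — it holds its own against Beta at R3 (9>6); Gamma at R1 (5>1); Delta at R3 (9>6).
Nothing dominates Beta: Alpha at R1 (8>5); Gamma at R1 (8>1); Delta at R1 (8>7).
Gamma is not dominated — it holds its own against Alpha at R2 (9>1); Beta at R2 (9>8); Delta at R2 (9>2).
Delta: no other strategy beats it everywhere (Alpha at R1 (7>5); Beta at R3 (6=6); Gamma at R1 (7>1)).

none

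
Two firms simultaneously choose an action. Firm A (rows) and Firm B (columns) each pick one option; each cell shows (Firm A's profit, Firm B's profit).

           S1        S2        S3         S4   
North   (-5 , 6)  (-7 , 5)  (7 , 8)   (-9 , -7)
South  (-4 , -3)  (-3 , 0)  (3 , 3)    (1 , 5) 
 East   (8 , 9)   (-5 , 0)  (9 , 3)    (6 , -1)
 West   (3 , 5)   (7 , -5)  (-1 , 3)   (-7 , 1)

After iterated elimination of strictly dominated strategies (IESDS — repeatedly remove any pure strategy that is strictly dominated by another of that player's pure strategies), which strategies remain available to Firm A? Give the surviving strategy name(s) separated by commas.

East

Firm A's strategy North is strictly dominated by East (S1: 8>-5, S2: -5>-7, S3: 9>7, S4: 6>-9) and is removed.
Column S2 is eliminated: S3 beats it against every remaining row (South: 3>0, East: 3>0, West: 3>-5).
For Firm A, East strictly dominates South on the remaining columns (S1: 8>-4, S3: 9>3, S4: 6>1); eliminate South.
Row West is eliminated: East beats it against every remaining column (S1: 8>3, S3: 9>-1, S4: 6>-7).
Firm B's strategy S3 is strictly dominated by S1 (East: 9>3) and is removed.
Column S4 is eliminated: S1 beats it against every remaining row (East: 9>-1).
Among the remaining strategies, none is strictly dominated by another pure strategy of the same player, so the elimination stops.
Surviving strategies — Firm A: {East}; Firm B: {S1}.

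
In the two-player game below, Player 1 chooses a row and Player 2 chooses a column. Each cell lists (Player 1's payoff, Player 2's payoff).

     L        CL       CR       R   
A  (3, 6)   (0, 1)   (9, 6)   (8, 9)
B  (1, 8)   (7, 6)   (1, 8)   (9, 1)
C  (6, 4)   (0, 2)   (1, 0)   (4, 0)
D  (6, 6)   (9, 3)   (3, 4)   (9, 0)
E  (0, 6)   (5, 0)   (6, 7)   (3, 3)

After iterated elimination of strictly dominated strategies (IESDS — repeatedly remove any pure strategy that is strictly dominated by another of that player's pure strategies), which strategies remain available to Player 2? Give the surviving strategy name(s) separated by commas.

Player 2's strategy CL is strictly dominated by L (A: 6>1, B: 8>6, C: 4>2, D: 6>3, E: 6>0) and is removed.
For Player 1, A strictly dominates E on the remaining columns (L: 3>0, CR: 9>6, R: 8>3); eliminate E.
Among the remaining strategies, none is strictly dominated by another pure strategy of the same player, so the elimination stops.
Surviving strategies — Player 1: {A, B, C, D}; Player 2: {L, CR, R}.

L, CR, R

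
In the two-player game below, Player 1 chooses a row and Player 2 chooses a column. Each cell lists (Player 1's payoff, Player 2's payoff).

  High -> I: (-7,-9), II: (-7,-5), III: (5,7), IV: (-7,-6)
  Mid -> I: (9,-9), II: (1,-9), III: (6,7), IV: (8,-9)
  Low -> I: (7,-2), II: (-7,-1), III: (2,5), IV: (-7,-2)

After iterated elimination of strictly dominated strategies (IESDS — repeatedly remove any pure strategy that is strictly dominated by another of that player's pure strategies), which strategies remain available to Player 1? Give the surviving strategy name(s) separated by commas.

Mid

For Player 1, Mid strictly dominates High on the remaining columns (I: 9>-7, II: 1>-7, III: 6>5, IV: 8>-7); eliminate High.
Player 1's strategy Low is strictly dominated by Mid (I: 9>7, II: 1>-7, III: 6>2, IV: 8>-7) and is removed.
For Player 2, III strictly dominates I on the remaining rows (Mid: 7>-9); eliminate I.
Player 2's strategy II is strictly dominated by III (Mid: 7>-9) and is removed.
Column IV is eliminated: III beats it against every remaining row (Mid: 7>-9).
Among the remaining strategies, none is strictly dominated by another pure strategy of the same player, so the elimination stops.
Surviving strategies — Player 1: {Mid}; Player 2: {III}.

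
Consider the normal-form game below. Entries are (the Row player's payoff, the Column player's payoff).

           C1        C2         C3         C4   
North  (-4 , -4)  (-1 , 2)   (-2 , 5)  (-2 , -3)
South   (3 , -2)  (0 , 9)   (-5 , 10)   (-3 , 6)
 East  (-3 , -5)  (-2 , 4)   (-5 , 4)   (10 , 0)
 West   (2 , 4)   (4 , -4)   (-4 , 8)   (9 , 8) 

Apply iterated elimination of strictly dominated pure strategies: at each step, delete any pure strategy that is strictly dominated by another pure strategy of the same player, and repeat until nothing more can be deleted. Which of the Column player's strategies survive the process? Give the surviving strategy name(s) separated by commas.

For the Column player, C3 strictly dominates C1 on the remaining rows (North: 5>-4, South: 10>-2, East: 4>-5, West: 8>4); eliminate C1.
The Row player's strategy South is strictly dominated by West (C2: 4>0, C3: -4>-5, C4: 9>-3) and is removed.
Among the remaining strategies, none is strictly dominated by another pure strategy of the same player, so the elimination stops.
Surviving strategies — the Row player: {North, East, West}; the Column player: {C2, C3, C4}.

C2, C3, C4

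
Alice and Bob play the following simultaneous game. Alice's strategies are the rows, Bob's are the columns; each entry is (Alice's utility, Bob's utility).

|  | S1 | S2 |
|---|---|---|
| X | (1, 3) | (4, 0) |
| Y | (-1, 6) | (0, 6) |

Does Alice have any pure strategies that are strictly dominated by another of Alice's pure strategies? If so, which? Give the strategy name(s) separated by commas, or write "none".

Y

X is not dominated — it holds its own against Y at S1 (1>-1).
X strictly dominates Y — S1: 1>-1, S2: 4>0.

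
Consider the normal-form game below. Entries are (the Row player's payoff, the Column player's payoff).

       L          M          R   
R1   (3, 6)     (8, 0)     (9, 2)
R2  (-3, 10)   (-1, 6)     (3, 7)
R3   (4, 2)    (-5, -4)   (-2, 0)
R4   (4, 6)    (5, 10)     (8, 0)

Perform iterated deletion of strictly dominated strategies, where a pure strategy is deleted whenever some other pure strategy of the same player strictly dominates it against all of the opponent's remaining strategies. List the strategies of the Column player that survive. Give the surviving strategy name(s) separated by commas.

L, M

Row R2 is eliminated: R1 beats it against every remaining column (L: 3>-3, M: 8>-1, R: 9>3).
The Column player's strategy R is strictly dominated by L (R1: 6>2, R3: 2>0, R4: 6>0) and is removed.
Among the remaining strategies, none is strictly dominated by another pure strategy of the same player, so the elimination stops.
Surviving strategies — the Row player: {R1, R3, R4}; the Column player: {L, M}.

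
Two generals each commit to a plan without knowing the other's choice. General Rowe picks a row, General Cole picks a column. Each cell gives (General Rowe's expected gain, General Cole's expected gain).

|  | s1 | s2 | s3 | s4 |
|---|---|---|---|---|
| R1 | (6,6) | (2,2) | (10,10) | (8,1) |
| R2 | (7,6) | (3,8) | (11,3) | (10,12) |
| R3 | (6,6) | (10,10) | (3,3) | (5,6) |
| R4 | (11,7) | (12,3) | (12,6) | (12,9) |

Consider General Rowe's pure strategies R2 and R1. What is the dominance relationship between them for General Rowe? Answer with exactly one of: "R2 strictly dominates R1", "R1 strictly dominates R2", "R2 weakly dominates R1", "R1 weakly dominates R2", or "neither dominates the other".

R2 strictly dominates R1

Compare R2 to R1 across each opponent action: s1: 7>6, s2: 3>2, s3: 11>10, s4: 10>8.
Every comparison favours R2, so R2 strictly dominates R1.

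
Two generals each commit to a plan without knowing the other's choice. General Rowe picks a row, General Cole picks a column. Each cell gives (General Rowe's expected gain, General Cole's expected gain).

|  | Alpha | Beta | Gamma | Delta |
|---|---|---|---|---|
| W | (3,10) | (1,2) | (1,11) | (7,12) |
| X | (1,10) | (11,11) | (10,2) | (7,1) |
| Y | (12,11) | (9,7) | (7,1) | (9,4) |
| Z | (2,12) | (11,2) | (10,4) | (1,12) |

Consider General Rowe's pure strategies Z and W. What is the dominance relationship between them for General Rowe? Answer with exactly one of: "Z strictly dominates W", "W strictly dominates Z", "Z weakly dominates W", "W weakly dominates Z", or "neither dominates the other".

Compare Z to W across every action of General Cole: Alpha: 2<3, Beta: 11>1, Gamma: 10>1, Delta: 1<7.
Z does better at Beta, Gamma but worse at Alpha, Delta; neither strategy dominates the other.

neither dominates the other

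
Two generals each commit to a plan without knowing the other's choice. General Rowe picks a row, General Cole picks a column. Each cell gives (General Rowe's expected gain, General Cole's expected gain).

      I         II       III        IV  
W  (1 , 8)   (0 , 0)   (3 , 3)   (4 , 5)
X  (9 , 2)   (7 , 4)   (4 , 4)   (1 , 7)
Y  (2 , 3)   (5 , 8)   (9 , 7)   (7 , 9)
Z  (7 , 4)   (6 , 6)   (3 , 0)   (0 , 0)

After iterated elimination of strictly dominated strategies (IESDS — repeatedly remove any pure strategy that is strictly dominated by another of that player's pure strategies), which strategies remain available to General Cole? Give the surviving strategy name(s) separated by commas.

Row W is eliminated: Y beats it against every remaining column (I: 2>1, II: 5>0, III: 9>3, IV: 7>4).
For General Rowe, X strictly dominates Z on the remaining columns (I: 9>7, II: 7>6, III: 4>3, IV: 1>0); eliminate Z.
Column I is eliminated: II beats it against every remaining row (X: 4>2, Y: 8>3).
For General Cole, IV strictly dominates II on the remaining rows (X: 7>4, Y: 9>8); eliminate II.
Row X is eliminated: Y beats it against every remaining column (III: 9>4, IV: 7>1).
Column III is eliminated: IV beats it against every remaining row (Y: 9>7).
Among the remaining strategies, none is strictly dominated by another pure strategy of the same player, so the elimination stops.
Surviving strategies — General Rowe: {Y}; General Cole: {IV}.

IV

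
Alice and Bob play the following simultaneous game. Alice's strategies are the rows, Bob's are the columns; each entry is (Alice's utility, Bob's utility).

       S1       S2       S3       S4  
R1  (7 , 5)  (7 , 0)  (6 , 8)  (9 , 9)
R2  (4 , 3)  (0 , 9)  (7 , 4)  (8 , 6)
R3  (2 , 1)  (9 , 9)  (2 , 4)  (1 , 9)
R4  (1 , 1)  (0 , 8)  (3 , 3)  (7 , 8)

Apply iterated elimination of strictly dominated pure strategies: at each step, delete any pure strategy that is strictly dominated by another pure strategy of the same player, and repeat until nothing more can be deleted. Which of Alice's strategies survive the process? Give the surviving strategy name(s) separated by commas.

R1, R3

Row R4 is eliminated: R1 beats it against every remaining column (S1: 7>1, S2: 7>0, S3: 6>3, S4: 9>7).
Column S1 is eliminated: S3 beats it against every remaining row (R1: 8>5, R2: 4>3, R3: 4>1).
Bob's strategy S3 is strictly dominated by S4 (R1: 9>8, R2: 6>4, R3: 9>4) and is removed.
Row R2 is eliminated: R1 beats it against every remaining column (S2: 7>0, S4: 9>8).
Among the remaining strategies, none is strictly dominated by another pure strategy of the same player, so the elimination stops.
Surviving strategies — Alice: {R1, R3}; Bob: {S2, S4}.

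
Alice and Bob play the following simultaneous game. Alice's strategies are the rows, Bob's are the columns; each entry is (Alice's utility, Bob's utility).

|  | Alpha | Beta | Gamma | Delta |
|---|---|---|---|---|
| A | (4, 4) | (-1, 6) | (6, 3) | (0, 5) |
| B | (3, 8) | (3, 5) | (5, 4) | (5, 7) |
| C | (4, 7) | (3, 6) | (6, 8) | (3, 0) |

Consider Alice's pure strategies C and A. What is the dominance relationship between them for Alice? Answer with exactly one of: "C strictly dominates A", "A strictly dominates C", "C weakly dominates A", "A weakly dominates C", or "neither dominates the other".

C weakly dominates A

Compare C to A across each choice by Bob: Alpha: 4=4, Beta: 3>-1, Gamma: 6=6, Delta: 3>0.
C is at least as good everywhere and strictly better somewhere (tied only at Alpha, Gamma), so C weakly but not strictly dominates A.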